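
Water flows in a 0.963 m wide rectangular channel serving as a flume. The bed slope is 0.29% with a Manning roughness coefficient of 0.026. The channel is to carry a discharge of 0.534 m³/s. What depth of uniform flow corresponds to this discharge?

y_n = 0.635 m

Manning's equation rearranged: A R^(2/3) = nQ / (1·√S) = 0.026 × 0.534 / (√0.0029) = 0.2578.
At y = 0.453 m: A R^(2/3) = 0.1654 — too small.
At y = 0.703 m: A R^(2/3) = 0.2937 — too large.
At y = 0.635 m: A R^(2/3) = 0.2579 — matches.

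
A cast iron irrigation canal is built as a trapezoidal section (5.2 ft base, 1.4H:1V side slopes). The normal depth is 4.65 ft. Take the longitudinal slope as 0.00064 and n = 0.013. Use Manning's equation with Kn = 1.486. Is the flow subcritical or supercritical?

subcritical

With bottom width b = 5.2 ft and side slope z = 1.4: A = (b + zy)y = (5.2 + 1.4×4.65)×4.65 = 54.45 ft²; P = b + 2y√(1+z²) = 5.2 + 2×4.65×1.72 = 21.2 ft.
Hydraulic radius R = A/P = 54.45/21.2 = 2.568 ft.
V = (1.486/n) R^(2/3) √S = (1.486/0.013) × 2.568^(2/3) × √0.00064 = 5.423 ft/s. Hydraulic depth D_h = A/T = 54.45/18.22 = 2.989 ft.
Froude number Fr = V/√(g·D_h) = 5.423/√(32.2×2.989) = 0.553, which is less than 1, so the flow is subcritical.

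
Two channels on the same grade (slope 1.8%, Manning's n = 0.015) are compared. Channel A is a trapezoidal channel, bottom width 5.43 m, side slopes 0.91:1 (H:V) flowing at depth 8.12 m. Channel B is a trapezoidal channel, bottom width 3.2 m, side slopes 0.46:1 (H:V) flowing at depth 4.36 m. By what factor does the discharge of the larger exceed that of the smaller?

7.62

Channel A: With bottom width b = 5.43 m and side slope z = 0.91: A = (b + zy)y = (5.43 + 0.91×8.12)×8.12 = 104.1 m²; P = b + 2y√(1+z²) = 5.43 + 2×8.12×1.352 = 27.39 m. Hydraulic radius R = A/P = 104.1/27.39 = 3.801 m. Q_A = (1/0.015)·104.1·3.801^(2/3)·√0.018 = 2267 m³/s.
Channel B: With bottom width b = 3.2 m and side slope z = 0.46: A = (b + zy)y = (3.2 + 0.46×4.36)×4.36 = 22.7 m²; P = b + 2y√(1+z²) = 3.2 + 2×4.36×1.101 = 12.8 m. Hydraulic radius R = A/P = 22.7/12.8 = 1.773 m. Q_B = (1/0.015)·22.7·1.773^(2/3)·√0.018 = 297.4 m³/s.
The larger discharge is 2267 m³/s and the smaller is 297.4 m³/s; the ratio is 7.62.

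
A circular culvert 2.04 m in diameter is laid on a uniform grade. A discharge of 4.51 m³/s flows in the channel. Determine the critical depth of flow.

y_c = 1.01 m

At critical depth, Q² T / (g A³) = 1, i.e. A³/T = Q²/g = 4.51²/9.81 = 2.073.
Trying y = 0.711 m: A³/T = 0.5358 — short.
Trying y = 1.25 m: A³/T = 4.656 — over.
Trying y = 1.01 m: A³/T = 2.061 — ≈ 2.073.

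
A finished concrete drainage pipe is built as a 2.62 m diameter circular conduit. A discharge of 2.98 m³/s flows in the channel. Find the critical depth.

y_c = 0.757 m

At critical depth, Q² T / (g A³) = 1, i.e. A³/T = Q²/g = 2.98²/9.81 = 0.9052.
Trying y = 0.852 m: A³/T = 1.432 — high.
Trying y = 0.63 m: A³/T = 0.4434 — low.
Trying y = 0.757 m: A³/T = 0.906 — ≈ 0.9052.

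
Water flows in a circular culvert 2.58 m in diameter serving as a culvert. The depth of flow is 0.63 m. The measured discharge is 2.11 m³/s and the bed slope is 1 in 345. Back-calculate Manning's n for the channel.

For a circular section of diameter D = 2.58 m at depth y = 0.63 m, the central angle is θ = 2 arccos(1 − 2y/D) = 2.067 rad. Then A = (D²/8)(θ − sin θ) = 0.9887 m² and P = Dθ/2 = 2.667 m.
Hydraulic radius R = A/P = 0.9887/2.667 = 0.3707 m.
Rearranging Manning's equation: n = (1/Q) A R^(2/3) S^(1/2) = (1/2.11) × 0.9887 × 0.3707^(2/3) × √0.002899 = 0.013.

n = 0.013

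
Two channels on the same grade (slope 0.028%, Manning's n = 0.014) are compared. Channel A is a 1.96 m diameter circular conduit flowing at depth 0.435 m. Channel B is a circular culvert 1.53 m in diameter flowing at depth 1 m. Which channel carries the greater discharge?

Channel A: For a circular section of diameter D = 1.96 m at depth y = 0.435 m, the central angle is θ = 2 arccos(1 − 2y/D) = 1.962 rad. Then A = (D²/8)(θ − sin θ) = 0.4983 m² and P = Dθ/2 = 1.923 m. Hydraulic radius R = A/P = 0.4983/1.923 = 0.2592 m. Q_A = (1/0.014)·0.4983·0.2592^(2/3)·√0.00028 = 0.2421 m³/s.
Channel B: For a circular section of diameter D = 1.53 m at depth y = 1 m, the central angle is θ = 2 arccos(1 − 2y/D) = 3.766 rad. Then A = (D²/8)(θ − sin θ) = 1.273 m² and P = Dθ/2 = 2.881 m. Hydraulic radius R = A/P = 1.273/2.881 = 0.4419 m. Q_B = (1/0.014)·1.273·0.4419^(2/3)·√0.00028 = 0.8828 m³/s.
Q_A = 0.2421 m³/s vs Q_B = 0.8828 m³/s, so channel B carries more.

channel B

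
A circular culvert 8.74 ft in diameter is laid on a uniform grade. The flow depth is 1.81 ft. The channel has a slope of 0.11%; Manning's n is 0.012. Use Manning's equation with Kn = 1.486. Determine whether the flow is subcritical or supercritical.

For a circular section of diameter D = 8.74 ft at depth y = 1.81 ft, the central angle is θ = 2 arccos(1 − 2y/D) = 1.89 rad. Then A = (D²/8)(θ − sin θ) = 8.978 ft² and P = Dθ/2 = 8.259 ft.
Hydraulic radius R = A/P = 8.978/8.259 = 1.087 ft.
V = (1.486/n) R^(2/3) √S = (1.486/0.012) × 1.087^(2/3) × √0.0011 = 4.342 ft/s. Hydraulic depth D_h = A/T = 8.978/7.083 = 1.268 ft.
Froude number Fr = V/√(g·D_h) = 4.342/√(32.2×1.268) = 0.68, which is less than 1, so the flow is subcritical.

subcritical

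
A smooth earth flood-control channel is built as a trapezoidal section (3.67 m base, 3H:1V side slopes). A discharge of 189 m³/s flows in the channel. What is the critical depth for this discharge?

y_c = 3.26 m

At critical depth, Q² T / (g A³) = 1, i.e. A³/T = Q²/g = 189²/9.81 = 3641.
Trying y = 2.8 m: A³/T = 1886 — too small.
Trying y = 3.26 m: A³/T = 3629 — close enough.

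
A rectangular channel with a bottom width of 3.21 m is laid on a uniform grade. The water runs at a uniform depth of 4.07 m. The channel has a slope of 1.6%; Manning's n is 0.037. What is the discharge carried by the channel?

Q = 49.1 m³/s

Flow area A = b·y = 3.21 × 4.07 = 13.06 m². Wetted perimeter P = b + 2y = 3.21 + 2×4.07 = 11.35 m.
Hydraulic radius R = A/P = 13.06/11.35 = 1.151 m.
Manning's equation: Q = (1/n) A R^(2/3) S^(1/2) = (1/0.037) × 13.06 × 1.151^(2/3) × 0.016^(1/2) = 49.1 m³/s.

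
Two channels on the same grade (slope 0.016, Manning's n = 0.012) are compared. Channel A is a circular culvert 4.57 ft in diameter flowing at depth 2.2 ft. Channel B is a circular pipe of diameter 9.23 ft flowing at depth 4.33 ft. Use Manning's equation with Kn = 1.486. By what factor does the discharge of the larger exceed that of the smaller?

6.23

Channel A: For a circular section of diameter D = 4.57 ft at depth y = 2.2 ft, the central angle is θ = 2 arccos(1 − 2y/D) = 3.067 rad. Then A = (D²/8)(θ − sin θ) = 7.813 ft² and P = Dθ/2 = 7.008 ft. Hydraulic radius R = A/P = 7.813/7.008 = 1.115 ft. Q_A = (1.486/0.012)·7.813·1.115^(2/3)·√0.016 = 131.6 ft³/s.
Channel B: For a circular section of diameter D = 9.23 ft at depth y = 4.33 ft, the central angle is θ = 2 arccos(1 − 2y/D) = 3.018 rad. Then A = (D²/8)(θ − sin θ) = 30.83 ft² and P = Dθ/2 = 13.93 ft. Hydraulic radius R = A/P = 30.83/13.93 = 2.213 ft. Q_B = (1.486/0.012)·30.83·2.213^(2/3)·√0.016 = 820 ft³/s.
The larger discharge is 820 ft³/s and the smaller is 131.6 ft³/s; the ratio is 6.23.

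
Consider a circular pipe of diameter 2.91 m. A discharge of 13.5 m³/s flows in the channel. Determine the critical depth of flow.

At critical depth, Q² T / (g A³) = 1, i.e. A³/T = Q²/g = 13.5²/9.81 = 18.58.
At y = 1.31 m: A³/T = 8.459 — too small.
At y = 1.8 m: A³/T = 28.52 — too large.
At y = 1.61 m: A³/T = 18.6 — ≈ 18.58.

y_c = 1.61 m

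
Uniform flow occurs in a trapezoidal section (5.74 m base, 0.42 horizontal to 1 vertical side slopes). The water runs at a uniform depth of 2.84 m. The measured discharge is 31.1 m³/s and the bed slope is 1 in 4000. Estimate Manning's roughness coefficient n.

With bottom width b = 5.74 m and side slope z = 0.42: A = (b + zy)y = (5.74 + 0.42×2.84)×2.84 = 19.69 m²; P = b + 2y√(1+z²) = 5.74 + 2×2.84×1.085 = 11.9 m.
Hydraulic radius R = A/P = 19.69/11.9 = 1.654 m.
Rearranging Manning's equation: n = (1/Q) A R^(2/3) S^(1/2) = (1/31.1) × 19.69 × 1.654^(2/3) × √0.00025 = 0.014.

n = 0.014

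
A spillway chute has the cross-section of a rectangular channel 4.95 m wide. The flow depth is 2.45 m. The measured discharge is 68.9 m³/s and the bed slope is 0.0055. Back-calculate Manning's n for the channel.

n = 0.015

Flow area A = b·y = 4.95 × 2.45 = 12.13 m². Wetted perimeter P = b + 2y = 4.95 + 2×2.45 = 9.85 m.
Hydraulic radius R = A/P = 12.13/9.85 = 1.231 m.
Rearranging Manning's equation: n = (1/Q) A R^(2/3) S^(1/2) = (1/68.9) × 12.13 × 1.231^(2/3) × √0.0055 = 0.015.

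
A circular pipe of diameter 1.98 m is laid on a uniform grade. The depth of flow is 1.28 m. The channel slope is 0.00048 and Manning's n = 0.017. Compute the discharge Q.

For a circular section of diameter D = 1.98 m at depth y = 1.28 m, the central angle is θ = 2 arccos(1 − 2y/D) = 3.736 rad. Then A = (D²/8)(θ − sin θ) = 2.105 m² and P = Dθ/2 = 3.699 m.
Hydraulic radius R = A/P = 2.105/3.699 = 0.5692 m.
Manning's equation: Q = (1/n) A R^(2/3) S^(1/2) = (1/0.017) × 2.105 × 0.5692^(2/3) × 0.00048^(1/2) = 1.86 m³/s.

Q = 1.86 m³/s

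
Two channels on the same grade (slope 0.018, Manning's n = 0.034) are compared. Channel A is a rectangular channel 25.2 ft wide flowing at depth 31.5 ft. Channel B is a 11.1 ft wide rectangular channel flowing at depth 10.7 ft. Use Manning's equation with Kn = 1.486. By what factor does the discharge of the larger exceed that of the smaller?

12.2

Channel A: Flow area A = b·y = 25.2 × 31.5 = 793.8 ft². Wetted perimeter P = b + 2y = 25.2 + 2×31.5 = 88.2 ft. Hydraulic radius R = A/P = 793.8/88.2 = 9 ft. Q_A = (1.486/0.034)·793.8·9^(2/3)·√0.018 = 20140 ft³/s.
Channel B: Flow area A = b·y = 11.1 × 10.7 = 118.8 ft². Wetted perimeter P = b + 2y = 11.1 + 2×10.7 = 32.5 ft. Hydraulic radius R = A/P = 118.8/32.5 = 3.654 ft. Q_B = (1.486/0.034)·118.8·3.654^(2/3)·√0.018 = 1652 ft³/s.
The larger discharge is 20140 ft³/s and the smaller is 1652 ft³/s; the ratio is 12.2.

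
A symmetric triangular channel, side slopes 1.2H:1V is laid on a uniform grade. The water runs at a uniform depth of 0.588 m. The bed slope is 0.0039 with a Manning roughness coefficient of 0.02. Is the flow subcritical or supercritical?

subcritical

For a triangular section with side slope z = 1.2: A = zy² = 1.2×0.588² = 0.4149 m²; P = 2y√(1+z²) = 2×0.588×1.562 = 1.837 m.
Hydraulic radius R = A/P = 0.4149/1.837 = 0.2259 m.
V = (1/n) R^(2/3) √S = (1/0.02) × 0.2259^(2/3) × √0.0039 = 1.158 m/s. Hydraulic depth D_h = A/T = 0.4149/1.411 = 0.294 m.
Froude number Fr = V/√(g·D_h) = 1.158/√(9.81×0.294) = 0.682, which is less than 1, so the flow is subcritical.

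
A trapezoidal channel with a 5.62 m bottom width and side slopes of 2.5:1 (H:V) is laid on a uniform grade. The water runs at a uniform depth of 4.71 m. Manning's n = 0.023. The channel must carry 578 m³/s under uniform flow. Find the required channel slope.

S = 0.0072

With bottom width b = 5.62 m and side slope z = 2.5: A = (b + zy)y = (5.62 + 2.5×4.71)×4.71 = 81.93 m²; P = b + 2y√(1+z²) = 5.62 + 2×4.71×2.693 = 30.98 m.
Hydraulic radius R = A/P = 81.93/30.98 = 2.644 m.
From Manning's equation, S = [nQ / (1 A R^(2/3))]² = [0.023 × 578 / (1 × 81.93 × 2.644^(2/3))]² = 0.0072.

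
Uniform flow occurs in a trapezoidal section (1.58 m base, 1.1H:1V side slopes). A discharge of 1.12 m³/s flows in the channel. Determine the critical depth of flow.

y_c = 0.342 m

At critical depth, Q² T / (g A³) = 1, i.e. A³/T = Q²/g = 1.12²/9.81 = 0.1279.
Trying y = 0.288 m: A³/T = 0.07364 — short.
Trying y = 0.387 m: A³/T = 0.1923 — over.
Trying y = 0.342 m: A³/T = 0.1284 — matches.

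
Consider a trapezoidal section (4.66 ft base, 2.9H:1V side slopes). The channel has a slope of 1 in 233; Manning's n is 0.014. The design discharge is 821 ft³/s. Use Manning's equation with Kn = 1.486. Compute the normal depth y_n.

y_n = 4.11 ft

Manning's equation rearranged: A R^(2/3) = nQ / (1.486·√S) = 0.014 × 821 / (1.486 × √0.004292) = 118.1.
At y = 4.46 ft: A R^(2/3) = 142.6 — too large.
At y = 2.94 ft: A R^(2/3) = 55.39 — too small.
At y = 4.11 ft: A R^(2/3) = 118.1 — ≈ 118.1.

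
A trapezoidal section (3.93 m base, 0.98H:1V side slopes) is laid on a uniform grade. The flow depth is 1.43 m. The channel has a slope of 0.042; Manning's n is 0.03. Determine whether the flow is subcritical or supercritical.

supercritical

With bottom width b = 3.93 m and side slope z = 0.98: A = (b + zy)y = (3.93 + 0.98×1.43)×1.43 = 7.624 m²; P = b + 2y√(1+z²) = 3.93 + 2×1.43×1.4 = 7.934 m.
Hydraulic radius R = A/P = 7.624/7.934 = 0.9609 m.
V = (1/n) R^(2/3) √S = (1/0.03) × 0.9609^(2/3) × √0.042 = 6.652 m/s. Hydraulic depth D_h = A/T = 7.624/6.733 = 1.132 m.
Froude number Fr = V/√(g·D_h) = 6.652/√(9.81×1.132) = 2, which is greater than 1, so the flow is supercritical.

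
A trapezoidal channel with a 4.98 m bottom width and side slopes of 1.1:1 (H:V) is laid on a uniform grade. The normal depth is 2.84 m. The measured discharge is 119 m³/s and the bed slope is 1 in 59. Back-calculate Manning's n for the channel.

With bottom width b = 4.98 m and side slope z = 1.1: A = (b + zy)y = (4.98 + 1.1×2.84)×2.84 = 23.02 m²; P = b + 2y√(1+z²) = 4.98 + 2×2.84×1.487 = 13.42 m.
Hydraulic radius R = A/P = 23.02/13.42 = 1.715 m.
Rearranging Manning's equation: n = (1/Q) A R^(2/3) S^(1/2) = (1/119) × 23.02 × 1.715^(2/3) × √0.01695 = 0.0361.

n = 0.0361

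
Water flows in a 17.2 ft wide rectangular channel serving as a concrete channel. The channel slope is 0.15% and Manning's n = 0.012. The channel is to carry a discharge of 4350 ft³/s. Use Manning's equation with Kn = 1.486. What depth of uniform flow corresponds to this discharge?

y_n = 16.6 ft

Manning's equation rearranged: A R^(2/3) = nQ / (1.486·√S) = 0.012 × 4350 / (1.486 × √0.0015) = 907.
Try y = 12.5 ft: A R^(2/3) = 636.6 — short.
Try y = 20.8 ft: A R^(2/3) = 1192 — over.
Try y = 16.6 ft: A R^(2/3) = 907.3 — ≈ 907.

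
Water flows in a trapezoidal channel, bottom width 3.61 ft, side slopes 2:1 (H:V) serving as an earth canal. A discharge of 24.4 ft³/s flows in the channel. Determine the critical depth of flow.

y_c = 0.938 ft

At critical depth, Q² T / (g A³) = 1, i.e. A³/T = Q²/g = 24.4²/32.2 = 18.49.
Trying y = 1.04 ft: A³/T = 26.67 — too large.
Trying y = 0.702 ft: A³/T = 6.795 — too small.
Trying y = 0.938 ft: A³/T = 18.51 — ≈ 18.49.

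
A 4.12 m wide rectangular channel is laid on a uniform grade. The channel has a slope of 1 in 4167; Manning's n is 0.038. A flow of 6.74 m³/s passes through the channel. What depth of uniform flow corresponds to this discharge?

Manning's equation rearranged: A R^(2/3) = nQ / (1·√S) = 0.038 × 6.74 / (√0.00024) = 16.53.
Trying y = 2.45 m: A R^(2/3) = 10.88 — too small.
Trying y = 4.07 m: A R^(2/3) = 20.66 — too large.
Trying y = 3.4 m: A R^(2/3) = 16.54 — matches.

y_n = 3.4 m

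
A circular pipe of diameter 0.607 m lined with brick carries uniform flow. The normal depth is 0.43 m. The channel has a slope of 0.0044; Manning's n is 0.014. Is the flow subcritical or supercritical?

subcritical

For a circular section of diameter D = 0.607 m at depth y = 0.43 m, the central angle is θ = 2 arccos(1 − 2y/D) = 4.001 rad. Then A = (D²/8)(θ − sin θ) = 0.2192 m² and P = Dθ/2 = 1.214 m.
Hydraulic radius R = A/P = 0.2192/1.214 = 0.1805 m.
V = (1/n) R^(2/3) √S = (1/0.014) × 0.1805^(2/3) × √0.0044 = 1.513 m/s. Hydraulic depth D_h = A/T = 0.2192/0.5518 = 0.3973 m.
Froude number Fr = V/√(g·D_h) = 1.513/√(9.81×0.3973) = 0.767, which is less than 1, so the flow is subcritical.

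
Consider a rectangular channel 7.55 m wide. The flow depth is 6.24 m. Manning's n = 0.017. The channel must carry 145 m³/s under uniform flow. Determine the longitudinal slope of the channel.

Flow area A = b·y = 7.55 × 6.24 = 47.11 m². Wetted perimeter P = b + 2y = 7.55 + 2×6.24 = 20.03 m.
Hydraulic radius R = A/P = 47.11/20.03 = 2.352 m.
From Manning's equation, S = [nQ / (1 A R^(2/3))]² = [0.017 × 145 / (1 × 47.11 × 2.352^(2/3))]² = 0.000875.

S = 0.000875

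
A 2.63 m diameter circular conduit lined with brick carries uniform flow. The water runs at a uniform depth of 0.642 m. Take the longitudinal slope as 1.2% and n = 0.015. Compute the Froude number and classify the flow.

supercritical

For a circular section of diameter D = 2.63 m at depth y = 0.642 m, the central angle is θ = 2 arccos(1 − 2y/D) = 2.067 rad. Then A = (D²/8)(θ − sin θ) = 1.027 m² and P = Dθ/2 = 2.718 m.
Hydraulic radius R = A/P = 1.027/2.718 = 0.3778 m.
V = (1/n) R^(2/3) √S = (1/0.015) × 0.3778^(2/3) × √0.012 = 3.816 m/s. Hydraulic depth D_h = A/T = 1.027/2.259 = 0.4545 m.
Froude number Fr = V/√(g·D_h) = 3.816/√(9.81×0.4545) = 1.81, which is greater than 1, so the flow is supercritical.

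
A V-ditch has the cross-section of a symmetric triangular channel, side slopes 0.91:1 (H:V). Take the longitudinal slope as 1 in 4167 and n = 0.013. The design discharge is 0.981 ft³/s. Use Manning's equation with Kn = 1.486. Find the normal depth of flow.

y_n = 1.09 ft

Manning's equation rearranged: A R^(2/3) = nQ / (1.486·√S) = 0.013 × 0.981 / (1.486 × √0.00024) = 0.554.
Try y = 1.29 ft: A R^(2/3) = 0.8682 — high.
Try y = 1.09 ft: A R^(2/3) = 0.554 — matches.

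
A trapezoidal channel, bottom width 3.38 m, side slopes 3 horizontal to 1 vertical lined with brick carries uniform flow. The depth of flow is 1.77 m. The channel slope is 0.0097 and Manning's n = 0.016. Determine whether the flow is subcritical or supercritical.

With bottom width b = 3.38 m and side slope z = 3: A = (b + zy)y = (3.38 + 3×1.77)×1.77 = 15.38 m²; P = b + 2y√(1+z²) = 3.38 + 2×1.77×3.162 = 14.57 m.
Hydraulic radius R = A/P = 15.38/14.57 = 1.055 m.
V = (1/n) R^(2/3) √S = (1/0.016) × 1.055^(2/3) × √0.0097 = 6.381 m/s. Hydraulic depth D_h = A/T = 15.38/14 = 1.099 m.
Froude number Fr = V/√(g·D_h) = 6.381/√(9.81×1.099) = 1.94, which is greater than 1, so the flow is supercritical.

supercritical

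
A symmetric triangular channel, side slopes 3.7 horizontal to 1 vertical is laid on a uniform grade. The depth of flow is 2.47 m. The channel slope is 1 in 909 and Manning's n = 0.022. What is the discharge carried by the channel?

For a triangular section with side slope z = 3.7: A = zy² = 3.7×2.47² = 22.57 m²; P = 2y√(1+z²) = 2×2.47×3.833 = 18.93 m.
Hydraulic radius R = A/P = 22.57/18.93 = 1.192 m.
Manning's equation: Q = (1/n) A R^(2/3) S^(1/2) = (1/0.022) × 22.57 × 1.192^(2/3) × 0.0011^(1/2) = 38.3 m³/s.

Q = 38.3 m³/s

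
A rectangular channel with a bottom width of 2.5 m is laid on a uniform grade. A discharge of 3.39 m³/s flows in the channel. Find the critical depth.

For a rectangular channel, critical depth y_c = (q²/g)^(1/3) where q = Q/b = 3.39/2.5 = 1.356 m²/s.
So y_c = (1.356²/9.81)^(1/3) = 0.572 m.

y_c = 0.572 m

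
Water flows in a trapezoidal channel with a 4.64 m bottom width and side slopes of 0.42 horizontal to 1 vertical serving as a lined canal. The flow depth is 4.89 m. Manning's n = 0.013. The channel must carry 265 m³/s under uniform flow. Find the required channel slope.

With bottom width b = 4.64 m and side slope z = 0.42: A = (b + zy)y = (4.64 + 0.42×4.89)×4.89 = 32.73 m²; P = b + 2y√(1+z²) = 4.64 + 2×4.89×1.085 = 15.25 m.
Hydraulic radius R = A/P = 32.73/15.25 = 2.147 m.
From Manning's equation, S = [nQ / (1 A R^(2/3))]² = [0.013 × 265 / (1 × 32.73 × 2.147^(2/3))]² = 0.004.

S = 0.004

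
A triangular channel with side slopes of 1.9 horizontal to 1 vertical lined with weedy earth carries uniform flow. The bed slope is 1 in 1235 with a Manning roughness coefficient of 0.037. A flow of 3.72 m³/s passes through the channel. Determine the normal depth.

Manning's equation rearranged: A R^(2/3) = nQ / (1·√S) = 0.037 × 3.72 / (√0.0008097) = 4.837.
At y = 1.56 m: A R^(2/3) = 3.611 — too small.
At y = 1.9 m: A R^(2/3) = 6.11 — too large.
At y = 1.74 m: A R^(2/3) = 4.832 — ≈ 4.837.

y_n = 1.74 m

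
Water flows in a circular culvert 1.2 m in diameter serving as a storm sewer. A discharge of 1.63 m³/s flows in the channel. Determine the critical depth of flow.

At critical depth, Q² T / (g A³) = 1, i.e. A³/T = Q²/g = 1.63²/9.81 = 0.2708.
Trying y = 0.57 m: A³/T = 0.1239 — short.
Trying y = 0.7 m: A³/T = 0.2716 — ≈ 0.2708.

y_c = 0.7 m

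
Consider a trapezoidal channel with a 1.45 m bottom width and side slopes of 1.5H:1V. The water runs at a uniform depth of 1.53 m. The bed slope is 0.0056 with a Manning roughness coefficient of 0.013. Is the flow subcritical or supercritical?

With bottom width b = 1.45 m and side slope z = 1.5: A = (b + zy)y = (1.45 + 1.5×1.53)×1.53 = 5.73 m²; P = b + 2y√(1+z²) = 1.45 + 2×1.53×1.803 = 6.966 m.
Hydraulic radius R = A/P = 5.73/6.966 = 0.8225 m.
V = (1/n) R^(2/3) √S = (1/0.013) × 0.8225^(2/3) × √0.0056 = 5.053 m/s. Hydraulic depth D_h = A/T = 5.73/6.04 = 0.9487 m.
Froude number Fr = V/√(g·D_h) = 5.053/√(9.81×0.9487) = 1.66, which is greater than 1, so the flow is supercritical.

supercritical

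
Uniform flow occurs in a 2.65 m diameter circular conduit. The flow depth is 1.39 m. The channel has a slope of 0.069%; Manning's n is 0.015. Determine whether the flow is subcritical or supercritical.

For a circular section of diameter D = 2.65 m at depth y = 1.39 m, the central angle is θ = 2 arccos(1 − 2y/D) = 3.24 rad. Then A = (D²/8)(θ − sin θ) = 2.93 m² and P = Dθ/2 = 4.293 m.
Hydraulic radius R = A/P = 2.93/4.293 = 0.6825 m.
V = (1/n) R^(2/3) √S = (1/0.015) × 0.6825^(2/3) × √0.00069 = 1.358 m/s. Hydraulic depth D_h = A/T = 2.93/2.647 = 1.107 m.
Froude number Fr = V/√(g·D_h) = 1.358/√(9.81×1.107) = 0.412, which is less than 1, so the flow is subcritical.

subcritical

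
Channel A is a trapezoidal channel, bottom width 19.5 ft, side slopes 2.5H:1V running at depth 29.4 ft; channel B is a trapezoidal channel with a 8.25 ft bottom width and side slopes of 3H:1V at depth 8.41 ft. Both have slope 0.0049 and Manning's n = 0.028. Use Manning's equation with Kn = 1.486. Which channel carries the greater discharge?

channel A

Channel A: With bottom width b = 19.5 ft and side slope z = 2.5: A = (b + zy)y = (19.5 + 2.5×29.4)×29.4 = 2734 ft²; P = b + 2y√(1+z²) = 19.5 + 2×29.4×2.693 = 177.8 ft. Hydraulic radius R = A/P = 2734/177.8 = 15.38 ft. Q_A = (1.486/0.028)·2734·15.38^(2/3)·√0.0049 = 62810 ft³/s.
Channel B: With bottom width b = 8.25 ft and side slope z = 3: A = (b + zy)y = (8.25 + 3×8.41)×8.41 = 281.6 ft²; P = b + 2y√(1+z²) = 8.25 + 2×8.41×3.162 = 61.44 ft. Hydraulic radius R = A/P = 281.6/61.44 = 4.583 ft. Q_B = (1.486/0.028)·281.6·4.583^(2/3)·√0.0049 = 2886 ft³/s.
Q_A = 62810 ft³/s vs Q_B = 2886 ft³/s, so channel A carries more.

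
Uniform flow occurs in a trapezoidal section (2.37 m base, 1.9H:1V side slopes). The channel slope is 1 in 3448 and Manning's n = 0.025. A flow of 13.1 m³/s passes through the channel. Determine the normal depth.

Manning's equation rearranged: A R^(2/3) = nQ / (1·√S) = 0.025 × 13.1 / (√0.00029) = 19.23.
Try y = 2.81 m: A R^(2/3) = 28.39 — too large.
Try y = 1.88 m: A R^(2/3) = 11.68 — too small.
Try y = 2.36 m: A R^(2/3) = 19.2 — close enough.

y_n = 2.36 m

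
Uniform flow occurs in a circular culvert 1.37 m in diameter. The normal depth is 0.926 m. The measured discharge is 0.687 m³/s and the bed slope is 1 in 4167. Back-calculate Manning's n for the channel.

n = 0.013

For a circular section of diameter D = 1.37 m at depth y = 0.926 m, the central angle is θ = 2 arccos(1 − 2y/D) = 3.861 rad. Then A = (D²/8)(θ − sin θ) = 1.06 m² and P = Dθ/2 = 2.645 m.
Hydraulic radius R = A/P = 1.06/2.645 = 0.4009 m.
Rearranging Manning's equation: n = (1/Q) A R^(2/3) S^(1/2) = (1/0.687) × 1.06 × 0.4009^(2/3) × √0.00024 = 0.013.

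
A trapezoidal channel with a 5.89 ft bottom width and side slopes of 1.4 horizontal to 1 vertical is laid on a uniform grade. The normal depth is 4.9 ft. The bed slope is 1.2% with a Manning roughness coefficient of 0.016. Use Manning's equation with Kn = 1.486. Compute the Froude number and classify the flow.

supercritical

With bottom width b = 5.89 ft and side slope z = 1.4: A = (b + zy)y = (5.89 + 1.4×4.9)×4.9 = 62.48 ft²; P = b + 2y√(1+z²) = 5.89 + 2×4.9×1.72 = 22.75 ft.
Hydraulic radius R = A/P = 62.48/22.75 = 2.746 ft.
V = (1.486/n) R^(2/3) √S = (1.486/0.016) × 2.746^(2/3) × √0.012 = 19.95 ft/s. Hydraulic depth D_h = A/T = 62.48/19.61 = 3.186 ft.
Froude number Fr = V/√(g·D_h) = 19.95/√(32.2×3.186) = 1.97, which is greater than 1, so the flow is supercritical.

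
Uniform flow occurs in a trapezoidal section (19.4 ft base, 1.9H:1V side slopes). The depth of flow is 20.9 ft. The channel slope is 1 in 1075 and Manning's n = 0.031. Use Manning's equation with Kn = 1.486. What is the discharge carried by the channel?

With bottom width b = 19.4 ft and side slope z = 1.9: A = (b + zy)y = (19.4 + 1.9×20.9)×20.9 = 1235 ft²; P = b + 2y√(1+z²) = 19.4 + 2×20.9×2.147 = 109.1 ft.
Hydraulic radius R = A/P = 1235/109.1 = 11.32 ft.
Manning's equation: Q = (1.486/n) A R^(2/3) S^(1/2) = (1.486/0.031) × 1235 × 11.32^(2/3) × 0.0009302^(1/2) = 9110 ft³/s.

Q = 9110 ft³/s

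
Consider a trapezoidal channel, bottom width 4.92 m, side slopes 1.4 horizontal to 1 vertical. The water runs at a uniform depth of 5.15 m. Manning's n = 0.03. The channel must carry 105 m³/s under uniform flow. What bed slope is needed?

S = 0.000657

With bottom width b = 4.92 m and side slope z = 1.4: A = (b + zy)y = (4.92 + 1.4×5.15)×5.15 = 62.47 m²; P = b + 2y√(1+z²) = 4.92 + 2×5.15×1.72 = 22.64 m.
Hydraulic radius R = A/P = 62.47/22.64 = 2.759 m.
From Manning's equation, S = [nQ / (1 A R^(2/3))]² = [0.03 × 105 / (1 × 62.47 × 2.759^(2/3))]² = 0.000657.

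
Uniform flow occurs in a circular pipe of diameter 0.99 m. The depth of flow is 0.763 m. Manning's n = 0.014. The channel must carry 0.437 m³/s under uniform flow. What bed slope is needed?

S = 0.00046

For a circular section of diameter D = 0.99 m at depth y = 0.763 m, the central angle is θ = 2 arccos(1 − 2y/D) = 4.286 rad. Then A = (D²/8)(θ − sin θ) = 0.6366 m² and P = Dθ/2 = 2.121 m.
Hydraulic radius R = A/P = 0.6366/2.121 = 0.3001 m.
From Manning's equation, S = [nQ / (1 A R^(2/3))]² = [0.014 × 0.437 / (1 × 0.6366 × 0.3001^(2/3))]² = 0.00046.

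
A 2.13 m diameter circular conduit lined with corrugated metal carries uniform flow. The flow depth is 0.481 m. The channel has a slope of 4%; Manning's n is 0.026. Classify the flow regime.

supercritical

For a circular section of diameter D = 2.13 m at depth y = 0.481 m, the central angle is θ = 2 arccos(1 − 2y/D) = 1.981 rad. Then A = (D²/8)(θ − sin θ) = 0.6032 m² and P = Dθ/2 = 2.11 m.
Hydraulic radius R = A/P = 0.6032/2.11 = 0.2859 m.
V = (1/n) R^(2/3) √S = (1/0.026) × 0.2859^(2/3) × √0.04 = 3.339 m/s. Hydraulic depth D_h = A/T = 0.6032/1.781 = 0.3387 m.
Froude number Fr = V/√(g·D_h) = 3.339/√(9.81×0.3387) = 1.83, which is greater than 1, so the flow is supercritical.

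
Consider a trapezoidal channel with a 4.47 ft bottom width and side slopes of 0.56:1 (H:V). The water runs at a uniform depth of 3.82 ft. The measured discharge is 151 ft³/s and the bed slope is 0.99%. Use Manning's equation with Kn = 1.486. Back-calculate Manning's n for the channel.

n = 0.038

With bottom width b = 4.47 ft and side slope z = 0.56: A = (b + zy)y = (4.47 + 0.56×3.82)×3.82 = 25.25 ft²; P = b + 2y√(1+z²) = 4.47 + 2×3.82×1.146 = 13.23 ft.
Hydraulic radius R = A/P = 25.25/13.23 = 1.909 ft.
Rearranging Manning's equation: n = (1.486/Q) A R^(2/3) S^(1/2) = (1.486/151) × 25.25 × 1.909^(2/3) × √0.0099 = 0.038.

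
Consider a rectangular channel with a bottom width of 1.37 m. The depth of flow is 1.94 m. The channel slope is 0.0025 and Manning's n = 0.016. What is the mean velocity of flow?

Flow area A = b·y = 1.37 × 1.94 = 2.658 m². Wetted perimeter P = b + 2y = 1.37 + 2×1.94 = 5.25 m.
Hydraulic radius R = A/P = 2.658/5.25 = 0.5062 m.
From Manning's equation, V = (1/n) R^(2/3) S^(1/2) = (1/0.016) × 0.5062^(2/3) × 0.0025^(1/2) = 1.98 m/s.

V = 1.98 m/s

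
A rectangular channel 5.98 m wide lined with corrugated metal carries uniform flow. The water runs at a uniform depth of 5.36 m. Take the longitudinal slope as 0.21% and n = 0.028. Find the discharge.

Flow area A = b·y = 5.98 × 5.36 = 32.05 m². Wetted perimeter P = b + 2y = 5.98 + 2×5.36 = 16.7 m.
Hydraulic radius R = A/P = 32.05/16.7 = 1.919 m.
Manning's equation: Q = (1/n) A R^(2/3) S^(1/2) = (1/0.028) × 32.05 × 1.919^(2/3) × 0.0021^(1/2) = 81 m³/s.

Q = 81 m³/s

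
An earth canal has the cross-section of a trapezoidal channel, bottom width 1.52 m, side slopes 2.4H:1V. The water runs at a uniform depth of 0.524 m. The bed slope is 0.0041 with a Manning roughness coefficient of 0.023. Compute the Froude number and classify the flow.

subcritical

With bottom width b = 1.52 m and side slope z = 2.4: A = (b + zy)y = (1.52 + 2.4×0.524)×0.524 = 1.455 m²; P = b + 2y√(1+z²) = 1.52 + 2×0.524×2.6 = 4.245 m.
Hydraulic radius R = A/P = 1.455/4.245 = 0.3429 m.
V = (1/n) R^(2/3) √S = (1/0.023) × 0.3429^(2/3) × √0.0041 = 1.364 m/s. Hydraulic depth D_h = A/T = 1.455/4.035 = 0.3607 m.
Froude number Fr = V/√(g·D_h) = 1.364/√(9.81×0.3607) = 0.725, which is less than 1, so the flow is subcritical.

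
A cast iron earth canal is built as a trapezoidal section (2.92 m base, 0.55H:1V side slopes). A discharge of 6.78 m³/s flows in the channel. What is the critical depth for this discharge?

y_c = 0.778 m

At critical depth, Q² T / (g A³) = 1, i.e. A³/T = Q²/g = 6.78²/9.81 = 4.686.
Try y = 0.591 m: A³/T = 1.976 — too small.
Try y = 0.869 m: A³/T = 6.643 — too large.
Try y = 0.778 m: A³/T = 4.68 — matches.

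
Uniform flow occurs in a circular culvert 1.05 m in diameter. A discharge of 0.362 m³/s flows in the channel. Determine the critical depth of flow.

At critical depth, Q² T / (g A³) = 1, i.e. A³/T = Q²/g = 0.362²/9.81 = 0.01336.
Trying y = 0.298 m: A³/T = 0.008738 — low.
Trying y = 0.37 m: A³/T = 0.02019 — high.
Trying y = 0.332 m: A³/T = 0.01328 — close enough.

y_c = 0.332 m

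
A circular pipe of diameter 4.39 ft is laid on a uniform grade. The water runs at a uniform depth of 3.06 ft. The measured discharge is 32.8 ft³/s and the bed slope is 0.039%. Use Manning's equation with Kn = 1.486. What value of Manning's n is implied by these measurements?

For a circular section of diameter D = 4.39 ft at depth y = 3.06 ft, the central angle is θ = 2 arccos(1 − 2y/D) = 3.952 rad. Then A = (D²/8)(θ − sin θ) = 11.26 ft² and P = Dθ/2 = 8.674 ft.
Hydraulic radius R = A/P = 11.26/8.674 = 1.299 ft.
Rearranging Manning's equation: n = (1.486/Q) A R^(2/3) S^(1/2) = (1.486/32.8) × 11.26 × 1.299^(2/3) × √0.00039 = 0.012.

n = 0.012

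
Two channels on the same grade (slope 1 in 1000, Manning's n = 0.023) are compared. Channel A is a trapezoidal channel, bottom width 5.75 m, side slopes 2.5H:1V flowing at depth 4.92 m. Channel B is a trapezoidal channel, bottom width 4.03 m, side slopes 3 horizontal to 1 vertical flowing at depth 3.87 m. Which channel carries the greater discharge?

Channel A: With bottom width b = 5.75 m and side slope z = 2.5: A = (b + zy)y = (5.75 + 2.5×4.92)×4.92 = 88.81 m²; P = b + 2y√(1+z²) = 5.75 + 2×4.92×2.693 = 32.25 m. Hydraulic radius R = A/P = 88.81/32.25 = 2.754 m. Q_A = (1/0.023)·88.81·2.754^(2/3)·√0.001 = 239.9 m³/s.
Channel B: With bottom width b = 4.03 m and side slope z = 3: A = (b + zy)y = (4.03 + 3×3.87)×3.87 = 60.53 m²; P = b + 2y√(1+z²) = 4.03 + 2×3.87×3.162 = 28.51 m. Hydraulic radius R = A/P = 60.53/28.51 = 2.123 m. Q_B = (1/0.023)·60.53·2.123^(2/3)·√0.001 = 137.5 m³/s.
Q_A = 239.9 m³/s vs Q_B = 137.5 m³/s, so channel A carries more.

channel A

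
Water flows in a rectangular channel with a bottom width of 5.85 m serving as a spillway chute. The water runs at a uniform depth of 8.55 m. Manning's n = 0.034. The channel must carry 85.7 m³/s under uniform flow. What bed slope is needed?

Flow area A = b·y = 5.85 × 8.55 = 50.02 m². Wetted perimeter P = b + 2y = 5.85 + 2×8.55 = 22.95 m.
Hydraulic radius R = A/P = 50.02/22.95 = 2.179 m.
From Manning's equation, S = [nQ / (1 A R^(2/3))]² = [0.034 × 85.7 / (1 × 50.02 × 2.179^(2/3))]² = 0.0012.

S = 0.0012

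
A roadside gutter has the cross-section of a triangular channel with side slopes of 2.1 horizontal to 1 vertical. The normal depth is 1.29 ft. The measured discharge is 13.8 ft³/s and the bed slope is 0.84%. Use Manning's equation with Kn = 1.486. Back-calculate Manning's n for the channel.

n = 0.0241

For a triangular section with side slope z = 2.1: A = zy² = 2.1×1.29² = 3.495 ft²; P = 2y√(1+z²) = 2×1.29×2.326 = 6.001 ft.
Hydraulic radius R = A/P = 3.495/6.001 = 0.5823 ft.
Rearranging Manning's equation: n = (1.486/Q) A R^(2/3) S^(1/2) = (1.486/13.8) × 3.495 × 0.5823^(2/3) × √0.0084 = 0.0241.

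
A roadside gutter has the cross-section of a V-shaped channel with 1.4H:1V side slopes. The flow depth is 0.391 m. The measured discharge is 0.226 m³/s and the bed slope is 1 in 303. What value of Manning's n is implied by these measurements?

n = 0.016

For a triangular section with side slope z = 1.4: A = zy² = 1.4×0.391² = 0.214 m²; P = 2y√(1+z²) = 2×0.391×1.72 = 1.345 m.
Hydraulic radius R = A/P = 0.214/1.345 = 0.1591 m.
Rearranging Manning's equation: n = (1/Q) A R^(2/3) S^(1/2) = (1/0.226) × 0.214 × 0.1591^(2/3) × √0.0033 = 0.016.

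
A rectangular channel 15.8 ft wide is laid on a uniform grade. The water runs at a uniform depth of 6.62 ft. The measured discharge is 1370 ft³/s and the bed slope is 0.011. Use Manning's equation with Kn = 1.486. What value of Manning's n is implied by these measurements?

n = 0.028

Flow area A = b·y = 15.8 × 6.62 = 104.6 ft². Wetted perimeter P = b + 2y = 15.8 + 2×6.62 = 29.04 ft.
Hydraulic radius R = A/P = 104.6/29.04 = 3.602 ft.
Rearranging Manning's equation: n = (1.486/Q) A R^(2/3) S^(1/2) = (1.486/1370) × 104.6 × 3.602^(2/3) × √0.011 = 0.028.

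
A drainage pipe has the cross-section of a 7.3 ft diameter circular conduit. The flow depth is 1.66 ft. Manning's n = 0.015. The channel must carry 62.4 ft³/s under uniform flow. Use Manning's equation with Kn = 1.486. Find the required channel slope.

S = 0.0079

For a circular section of diameter D = 7.3 ft at depth y = 1.66 ft, the central angle is θ = 2 arccos(1 − 2y/D) = 1.988 rad. Then A = (D²/8)(θ − sin θ) = 7.156 ft² and P = Dθ/2 = 7.257 ft.
Hydraulic radius R = A/P = 7.156/7.257 = 0.986 ft.
From Manning's equation, S = [nQ / (1.486 A R^(2/3))]² = [0.015 × 62.4 / (1.486 × 7.156 × 0.986^(2/3))]² = 0.0079.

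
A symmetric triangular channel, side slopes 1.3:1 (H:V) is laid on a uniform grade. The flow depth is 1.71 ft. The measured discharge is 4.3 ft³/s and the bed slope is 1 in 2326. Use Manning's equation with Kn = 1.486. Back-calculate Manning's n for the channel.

n = 0.021

For a triangular section with side slope z = 1.3: A = zy² = 1.3×1.71² = 3.801 ft²; P = 2y√(1+z²) = 2×1.71×1.64 = 5.609 ft.
Hydraulic radius R = A/P = 3.801/5.609 = 0.6777 ft.
Rearranging Manning's equation: n = (1.486/Q) A R^(2/3) S^(1/2) = (1.486/4.3) × 3.801 × 0.6777^(2/3) × √0.0004299 = 0.021.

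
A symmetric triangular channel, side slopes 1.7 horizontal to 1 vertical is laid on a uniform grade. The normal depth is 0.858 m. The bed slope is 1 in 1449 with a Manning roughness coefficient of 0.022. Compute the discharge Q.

For a triangular section with side slope z = 1.7: A = zy² = 1.7×0.858² = 1.251 m²; P = 2y√(1+z²) = 2×0.858×1.972 = 3.384 m.
Hydraulic radius R = A/P = 1.251/3.384 = 0.3698 m.
Manning's equation: Q = (1/n) A R^(2/3) S^(1/2) = (1/0.022) × 1.251 × 0.3698^(2/3) × 0.0006901^(1/2) = 0.77 m³/s.

Q = 0.77 m³/s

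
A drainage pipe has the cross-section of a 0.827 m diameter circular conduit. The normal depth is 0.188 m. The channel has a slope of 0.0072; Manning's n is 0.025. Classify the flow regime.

For a circular section of diameter D = 0.827 m at depth y = 0.188 m, the central angle is θ = 2 arccos(1 − 2y/D) = 1.988 rad. Then A = (D²/8)(θ − sin θ) = 0.0918 m² and P = Dθ/2 = 0.822 m.
Hydraulic radius R = A/P = 0.0918/0.822 = 0.1117 m.
V = (1/n) R^(2/3) √S = (1/0.025) × 0.1117^(2/3) × √0.0072 = 0.7871 m/s. Hydraulic depth D_h = A/T = 0.0918/0.6932 = 0.1324 m.
Froude number Fr = V/√(g·D_h) = 0.7871/√(9.81×0.1324) = 0.691, which is less than 1, so the flow is subcritical.

subcritical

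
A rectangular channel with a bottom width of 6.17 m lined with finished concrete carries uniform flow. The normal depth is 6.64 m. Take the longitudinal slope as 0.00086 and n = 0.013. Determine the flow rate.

Q = 152 m³/s

Flow area A = b·y = 6.17 × 6.64 = 40.97 m². Wetted perimeter P = b + 2y = 6.17 + 2×6.64 = 19.45 m.
Hydraulic radius R = A/P = 40.97/19.45 = 2.106 m.
Manning's equation: Q = (1/n) A R^(2/3) S^(1/2) = (1/0.013) × 40.97 × 2.106^(2/3) × 0.00086^(1/2) = 152 m³/s.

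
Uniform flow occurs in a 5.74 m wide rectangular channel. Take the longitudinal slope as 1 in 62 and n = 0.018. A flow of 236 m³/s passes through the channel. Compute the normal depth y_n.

y_n = 4.11 m

Manning's equation rearranged: A R^(2/3) = nQ / (1·√S) = 0.018 × 236 / (√0.01613) = 33.45.
At y = 4.84 m: A R^(2/3) = 41.13 — too large.
At y = 3.49 m: A R^(2/3) = 27.12 — too small.
At y = 4.11 m: A R^(2/3) = 33.47 — matches.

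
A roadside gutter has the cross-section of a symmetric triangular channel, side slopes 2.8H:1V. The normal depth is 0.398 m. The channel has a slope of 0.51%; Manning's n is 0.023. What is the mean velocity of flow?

V = 1.02 m/s

For a triangular section with side slope z = 2.8: A = zy² = 2.8×0.398² = 0.4435 m²; P = 2y√(1+z²) = 2×0.398×2.973 = 2.367 m.
Hydraulic radius R = A/P = 0.4435/2.367 = 0.1874 m.
From Manning's equation, V = (1/n) R^(2/3) S^(1/2) = (1/0.023) × 0.1874^(2/3) × 0.0051^(1/2) = 1.02 m/s.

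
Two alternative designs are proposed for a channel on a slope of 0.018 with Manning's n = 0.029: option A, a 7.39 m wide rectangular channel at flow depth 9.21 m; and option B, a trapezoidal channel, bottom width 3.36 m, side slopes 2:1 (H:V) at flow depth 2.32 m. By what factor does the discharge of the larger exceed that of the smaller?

5.73

Channel A: Flow area A = b·y = 7.39 × 9.21 = 68.06 m². Wetted perimeter P = b + 2y = 7.39 + 2×9.21 = 25.81 m. Hydraulic radius R = A/P = 68.06/25.81 = 2.637 m. Q_A = (1/0.029)·68.06·2.637^(2/3)·√0.018 = 601 m³/s.
Channel B: With bottom width b = 3.36 m and side slope z = 2: A = (b + zy)y = (3.36 + 2×2.32)×2.32 = 18.56 m²; P = b + 2y√(1+z²) = 3.36 + 2×2.32×2.236 = 13.74 m. Hydraulic radius R = A/P = 18.56/13.74 = 1.351 m. Q_B = (1/0.029)·18.56·1.351^(2/3)·√0.018 = 104.9 m³/s.
The larger discharge is 601 m³/s and the smaller is 104.9 m³/s; the ratio is 5.73.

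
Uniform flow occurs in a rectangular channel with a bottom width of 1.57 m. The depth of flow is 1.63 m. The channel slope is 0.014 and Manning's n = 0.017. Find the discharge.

Flow area A = b·y = 1.57 × 1.63 = 2.559 m². Wetted perimeter P = b + 2y = 1.57 + 2×1.63 = 4.83 m.
Hydraulic radius R = A/P = 2.559/4.83 = 0.5298 m.
Manning's equation: Q = (1/n) A R^(2/3) S^(1/2) = (1/0.017) × 2.559 × 0.5298^(2/3) × 0.014^(1/2) = 11.7 m³/s.

Q = 11.7 m³/s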